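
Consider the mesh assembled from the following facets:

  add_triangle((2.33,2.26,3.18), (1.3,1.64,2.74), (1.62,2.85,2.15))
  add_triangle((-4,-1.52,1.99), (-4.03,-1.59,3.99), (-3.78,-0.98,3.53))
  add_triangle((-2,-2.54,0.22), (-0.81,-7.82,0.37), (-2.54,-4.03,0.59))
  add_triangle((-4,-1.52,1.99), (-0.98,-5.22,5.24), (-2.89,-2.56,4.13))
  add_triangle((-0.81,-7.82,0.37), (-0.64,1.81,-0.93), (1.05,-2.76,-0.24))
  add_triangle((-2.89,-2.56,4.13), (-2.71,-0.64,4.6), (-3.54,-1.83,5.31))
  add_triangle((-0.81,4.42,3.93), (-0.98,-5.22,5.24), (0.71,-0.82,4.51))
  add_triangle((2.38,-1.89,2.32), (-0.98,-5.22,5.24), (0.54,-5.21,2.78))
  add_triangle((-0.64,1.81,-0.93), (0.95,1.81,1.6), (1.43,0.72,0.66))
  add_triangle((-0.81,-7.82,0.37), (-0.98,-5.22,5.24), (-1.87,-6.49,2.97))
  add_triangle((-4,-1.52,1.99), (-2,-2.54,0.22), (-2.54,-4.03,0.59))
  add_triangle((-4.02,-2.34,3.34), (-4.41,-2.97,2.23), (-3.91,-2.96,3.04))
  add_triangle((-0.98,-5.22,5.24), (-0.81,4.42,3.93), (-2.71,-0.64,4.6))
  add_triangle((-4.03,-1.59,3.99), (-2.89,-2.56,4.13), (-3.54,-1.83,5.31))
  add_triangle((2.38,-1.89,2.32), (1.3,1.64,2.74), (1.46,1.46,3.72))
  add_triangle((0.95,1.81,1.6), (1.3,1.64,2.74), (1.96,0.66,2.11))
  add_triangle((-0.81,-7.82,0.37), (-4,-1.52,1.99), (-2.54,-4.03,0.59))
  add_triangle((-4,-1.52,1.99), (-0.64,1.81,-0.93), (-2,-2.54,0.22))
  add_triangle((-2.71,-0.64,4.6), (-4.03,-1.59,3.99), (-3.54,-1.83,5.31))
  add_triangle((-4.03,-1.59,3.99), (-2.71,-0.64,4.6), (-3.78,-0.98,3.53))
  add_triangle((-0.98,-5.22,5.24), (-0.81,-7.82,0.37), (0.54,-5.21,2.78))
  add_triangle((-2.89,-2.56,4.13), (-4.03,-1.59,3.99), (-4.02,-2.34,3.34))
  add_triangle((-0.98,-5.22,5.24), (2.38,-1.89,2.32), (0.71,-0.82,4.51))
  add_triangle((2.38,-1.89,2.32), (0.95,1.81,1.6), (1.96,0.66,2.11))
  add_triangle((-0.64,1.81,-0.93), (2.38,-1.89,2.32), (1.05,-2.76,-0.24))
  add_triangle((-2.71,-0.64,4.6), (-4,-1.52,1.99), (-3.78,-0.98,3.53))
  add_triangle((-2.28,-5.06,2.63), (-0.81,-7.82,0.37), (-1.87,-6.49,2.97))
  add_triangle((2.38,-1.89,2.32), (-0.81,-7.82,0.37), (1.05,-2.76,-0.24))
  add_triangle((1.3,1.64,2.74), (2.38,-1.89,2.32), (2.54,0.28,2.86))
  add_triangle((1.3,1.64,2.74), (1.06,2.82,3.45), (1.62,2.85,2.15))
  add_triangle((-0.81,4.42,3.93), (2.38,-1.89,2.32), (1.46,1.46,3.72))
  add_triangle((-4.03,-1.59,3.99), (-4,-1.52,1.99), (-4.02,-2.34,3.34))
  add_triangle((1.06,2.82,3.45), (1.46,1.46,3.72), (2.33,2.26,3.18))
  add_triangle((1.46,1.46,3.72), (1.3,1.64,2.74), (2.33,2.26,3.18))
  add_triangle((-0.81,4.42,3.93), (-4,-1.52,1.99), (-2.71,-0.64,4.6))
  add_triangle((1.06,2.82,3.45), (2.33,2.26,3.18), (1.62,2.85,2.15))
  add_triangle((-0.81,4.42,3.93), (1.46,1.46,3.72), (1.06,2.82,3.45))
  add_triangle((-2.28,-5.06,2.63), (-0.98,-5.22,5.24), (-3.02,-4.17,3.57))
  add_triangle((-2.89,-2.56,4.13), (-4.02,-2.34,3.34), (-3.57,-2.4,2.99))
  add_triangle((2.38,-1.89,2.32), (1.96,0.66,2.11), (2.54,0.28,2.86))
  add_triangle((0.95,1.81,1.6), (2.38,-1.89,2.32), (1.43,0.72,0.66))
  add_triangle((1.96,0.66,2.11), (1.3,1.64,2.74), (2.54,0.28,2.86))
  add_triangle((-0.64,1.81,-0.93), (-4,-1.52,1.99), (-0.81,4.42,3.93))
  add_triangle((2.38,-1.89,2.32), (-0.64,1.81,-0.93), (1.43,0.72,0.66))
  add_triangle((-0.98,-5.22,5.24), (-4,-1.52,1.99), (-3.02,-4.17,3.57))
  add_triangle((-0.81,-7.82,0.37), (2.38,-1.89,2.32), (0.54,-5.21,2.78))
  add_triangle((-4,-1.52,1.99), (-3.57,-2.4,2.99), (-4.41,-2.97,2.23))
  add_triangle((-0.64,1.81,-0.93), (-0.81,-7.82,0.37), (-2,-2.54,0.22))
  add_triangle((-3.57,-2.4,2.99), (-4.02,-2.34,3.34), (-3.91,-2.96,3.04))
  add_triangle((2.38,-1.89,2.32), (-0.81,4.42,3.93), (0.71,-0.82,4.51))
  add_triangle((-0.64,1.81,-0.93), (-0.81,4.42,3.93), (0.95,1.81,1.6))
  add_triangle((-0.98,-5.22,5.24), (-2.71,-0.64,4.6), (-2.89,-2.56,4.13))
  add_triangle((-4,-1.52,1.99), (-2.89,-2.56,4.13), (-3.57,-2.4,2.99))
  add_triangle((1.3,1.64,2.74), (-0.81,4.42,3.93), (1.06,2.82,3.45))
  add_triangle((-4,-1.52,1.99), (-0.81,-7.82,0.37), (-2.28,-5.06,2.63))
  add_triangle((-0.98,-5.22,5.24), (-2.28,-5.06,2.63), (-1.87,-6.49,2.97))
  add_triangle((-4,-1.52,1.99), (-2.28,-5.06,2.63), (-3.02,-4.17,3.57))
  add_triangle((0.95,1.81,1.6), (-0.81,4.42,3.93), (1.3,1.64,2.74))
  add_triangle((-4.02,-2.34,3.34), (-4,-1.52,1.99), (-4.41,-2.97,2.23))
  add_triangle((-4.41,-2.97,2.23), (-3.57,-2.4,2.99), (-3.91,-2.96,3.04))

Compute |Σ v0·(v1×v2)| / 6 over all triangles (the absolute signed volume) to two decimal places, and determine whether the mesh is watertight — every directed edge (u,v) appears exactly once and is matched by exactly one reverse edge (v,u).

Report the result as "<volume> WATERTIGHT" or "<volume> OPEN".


149.71 WATERTIGHT

Per-triangle v0·(v1×v2)/6:
  t1: -0.4885
  t2: +0.6684
  t3: +0.6278
  t4: +4.0691
  t5: +1.8698
  t6: +0.2445
  t7: +11.5487
  t8: +6.3876
  t9: +0.7917
  t10: +6.2698
  t11: +0.7841
  t12: +0.6009
  t13: +13.2061
  t14: +1.3522
  t15: +0.9044
  t16: +0.4258
  t17: +3.3064
  t18: +2.5423
  t19: +1.0783
  t20: +0.7196
  t21: +8.4765
  t22: +1.2529
  t23: +8.4544
  t24: -0.3897
  t25: +0.8863
  t26: -0.5608
  t27: +2.3622
  t28: +5.1278
  t29: +0.9349
  t30: -0.6186
  t31: +1.4629
  t32: +1.0228
  t33: +1.1678
  t34: -0.2378
  t35: +9.3326
  t36: +1.0372
  t37: +1.6135
  t38: +4.0545
  t39: +0.3589
  t40: +0.1559
  t41: +1.2426
  t42: +0.3013
  t43: +8.7626
  t44: -0.1537
  t45: +2.8941
  t46: +5.3664
  t47: -1.0223
  t48: +2.0191
  t49: +0.0559
  t50: +6.1992
  t51: +2.3997
  t52: +4.7803
  t53: -0.6897
  t54: -0.3775
  t55: +7.5829
  t56: +2.7134
  t57: +2.7666
  t58: +1.2213
  t59: +1.1367
  t60: -0.2879
Σ = +149.7141 → |volume| = 149.71

Directed edges: 180 total, each appears once with its reverse present → watertight.


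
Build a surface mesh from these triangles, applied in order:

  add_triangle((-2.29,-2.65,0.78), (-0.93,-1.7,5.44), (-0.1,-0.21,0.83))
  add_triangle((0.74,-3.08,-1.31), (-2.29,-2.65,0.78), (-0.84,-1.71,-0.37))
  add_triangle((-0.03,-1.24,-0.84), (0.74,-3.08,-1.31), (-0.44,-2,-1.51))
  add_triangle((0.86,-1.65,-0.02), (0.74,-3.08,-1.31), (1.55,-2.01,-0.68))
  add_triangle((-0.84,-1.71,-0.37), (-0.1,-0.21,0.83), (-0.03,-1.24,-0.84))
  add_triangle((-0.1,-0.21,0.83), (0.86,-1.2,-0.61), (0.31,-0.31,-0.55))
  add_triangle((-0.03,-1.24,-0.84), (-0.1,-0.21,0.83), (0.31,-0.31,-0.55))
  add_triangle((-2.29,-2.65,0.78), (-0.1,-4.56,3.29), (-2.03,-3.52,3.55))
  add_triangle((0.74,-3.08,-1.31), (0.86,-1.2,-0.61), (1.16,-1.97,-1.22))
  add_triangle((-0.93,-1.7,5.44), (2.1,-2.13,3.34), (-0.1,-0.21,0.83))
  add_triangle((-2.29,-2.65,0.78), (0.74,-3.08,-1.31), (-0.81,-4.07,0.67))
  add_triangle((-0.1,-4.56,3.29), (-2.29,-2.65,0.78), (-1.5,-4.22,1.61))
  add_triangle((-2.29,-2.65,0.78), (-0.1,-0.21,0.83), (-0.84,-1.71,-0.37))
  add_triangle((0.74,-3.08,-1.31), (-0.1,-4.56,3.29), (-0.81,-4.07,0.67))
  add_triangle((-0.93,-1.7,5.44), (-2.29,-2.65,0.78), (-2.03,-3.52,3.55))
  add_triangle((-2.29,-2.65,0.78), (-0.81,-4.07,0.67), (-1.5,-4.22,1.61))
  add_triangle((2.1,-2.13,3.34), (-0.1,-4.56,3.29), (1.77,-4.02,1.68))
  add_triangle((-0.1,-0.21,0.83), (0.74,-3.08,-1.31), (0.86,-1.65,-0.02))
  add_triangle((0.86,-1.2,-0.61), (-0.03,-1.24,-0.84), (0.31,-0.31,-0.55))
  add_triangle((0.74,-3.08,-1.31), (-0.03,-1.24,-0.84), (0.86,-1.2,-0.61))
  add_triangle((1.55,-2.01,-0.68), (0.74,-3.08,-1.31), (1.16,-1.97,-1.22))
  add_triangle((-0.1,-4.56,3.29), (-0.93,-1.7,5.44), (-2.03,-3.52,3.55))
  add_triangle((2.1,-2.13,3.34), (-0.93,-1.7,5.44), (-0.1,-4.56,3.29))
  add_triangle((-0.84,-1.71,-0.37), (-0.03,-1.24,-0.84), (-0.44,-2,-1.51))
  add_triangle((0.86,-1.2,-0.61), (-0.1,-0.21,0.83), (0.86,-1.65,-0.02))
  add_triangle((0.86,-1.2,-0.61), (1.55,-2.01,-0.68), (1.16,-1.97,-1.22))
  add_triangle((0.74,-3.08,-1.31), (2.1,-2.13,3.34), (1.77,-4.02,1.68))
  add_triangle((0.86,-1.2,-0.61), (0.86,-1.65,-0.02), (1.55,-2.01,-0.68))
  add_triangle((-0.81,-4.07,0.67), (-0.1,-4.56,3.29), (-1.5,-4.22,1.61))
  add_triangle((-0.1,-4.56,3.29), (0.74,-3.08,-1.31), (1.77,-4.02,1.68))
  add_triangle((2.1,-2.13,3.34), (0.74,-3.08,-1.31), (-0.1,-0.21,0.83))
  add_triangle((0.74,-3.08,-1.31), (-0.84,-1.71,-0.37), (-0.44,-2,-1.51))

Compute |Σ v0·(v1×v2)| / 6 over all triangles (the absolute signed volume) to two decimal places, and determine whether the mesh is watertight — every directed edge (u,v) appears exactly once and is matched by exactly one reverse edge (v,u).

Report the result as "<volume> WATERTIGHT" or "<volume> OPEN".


38.28 WATERTIGHT

Per-triangle v0·(v1×v2)/6:
  t1: +0.0051
  t2: +0.6878
  t3: +0.0367
  t4: +0.3318
  t5: -0.1450
  t6: -0.0032
  t7: -0.0571
  t8: +3.3938
  t9: -0.0770
  t10: +0.1608
  t11: +1.8570
  t12: +1.2228
  t13: -0.2478
  t14: +3.3258
  t15: +1.6089
  t16: +0.9404
  t17: +4.5376
  t18: +0.2714
  t19: +0.0758
  t20: +0.1085
  t21: +0.2710
  t22: +5.5679
  t23: +8.0977
  t24: -0.0894
  t25: +0.0194
  t26: +0.0124
  t27: +1.0110
  t28: -0.0400
  t29: +1.6385
  t30: +4.2392
  t31: -1.0774
  t32: +0.5922
Σ = +38.2765 → |volume| = 38.28

Directed edges: 96 total, each appears once with its reverse present → watertight.


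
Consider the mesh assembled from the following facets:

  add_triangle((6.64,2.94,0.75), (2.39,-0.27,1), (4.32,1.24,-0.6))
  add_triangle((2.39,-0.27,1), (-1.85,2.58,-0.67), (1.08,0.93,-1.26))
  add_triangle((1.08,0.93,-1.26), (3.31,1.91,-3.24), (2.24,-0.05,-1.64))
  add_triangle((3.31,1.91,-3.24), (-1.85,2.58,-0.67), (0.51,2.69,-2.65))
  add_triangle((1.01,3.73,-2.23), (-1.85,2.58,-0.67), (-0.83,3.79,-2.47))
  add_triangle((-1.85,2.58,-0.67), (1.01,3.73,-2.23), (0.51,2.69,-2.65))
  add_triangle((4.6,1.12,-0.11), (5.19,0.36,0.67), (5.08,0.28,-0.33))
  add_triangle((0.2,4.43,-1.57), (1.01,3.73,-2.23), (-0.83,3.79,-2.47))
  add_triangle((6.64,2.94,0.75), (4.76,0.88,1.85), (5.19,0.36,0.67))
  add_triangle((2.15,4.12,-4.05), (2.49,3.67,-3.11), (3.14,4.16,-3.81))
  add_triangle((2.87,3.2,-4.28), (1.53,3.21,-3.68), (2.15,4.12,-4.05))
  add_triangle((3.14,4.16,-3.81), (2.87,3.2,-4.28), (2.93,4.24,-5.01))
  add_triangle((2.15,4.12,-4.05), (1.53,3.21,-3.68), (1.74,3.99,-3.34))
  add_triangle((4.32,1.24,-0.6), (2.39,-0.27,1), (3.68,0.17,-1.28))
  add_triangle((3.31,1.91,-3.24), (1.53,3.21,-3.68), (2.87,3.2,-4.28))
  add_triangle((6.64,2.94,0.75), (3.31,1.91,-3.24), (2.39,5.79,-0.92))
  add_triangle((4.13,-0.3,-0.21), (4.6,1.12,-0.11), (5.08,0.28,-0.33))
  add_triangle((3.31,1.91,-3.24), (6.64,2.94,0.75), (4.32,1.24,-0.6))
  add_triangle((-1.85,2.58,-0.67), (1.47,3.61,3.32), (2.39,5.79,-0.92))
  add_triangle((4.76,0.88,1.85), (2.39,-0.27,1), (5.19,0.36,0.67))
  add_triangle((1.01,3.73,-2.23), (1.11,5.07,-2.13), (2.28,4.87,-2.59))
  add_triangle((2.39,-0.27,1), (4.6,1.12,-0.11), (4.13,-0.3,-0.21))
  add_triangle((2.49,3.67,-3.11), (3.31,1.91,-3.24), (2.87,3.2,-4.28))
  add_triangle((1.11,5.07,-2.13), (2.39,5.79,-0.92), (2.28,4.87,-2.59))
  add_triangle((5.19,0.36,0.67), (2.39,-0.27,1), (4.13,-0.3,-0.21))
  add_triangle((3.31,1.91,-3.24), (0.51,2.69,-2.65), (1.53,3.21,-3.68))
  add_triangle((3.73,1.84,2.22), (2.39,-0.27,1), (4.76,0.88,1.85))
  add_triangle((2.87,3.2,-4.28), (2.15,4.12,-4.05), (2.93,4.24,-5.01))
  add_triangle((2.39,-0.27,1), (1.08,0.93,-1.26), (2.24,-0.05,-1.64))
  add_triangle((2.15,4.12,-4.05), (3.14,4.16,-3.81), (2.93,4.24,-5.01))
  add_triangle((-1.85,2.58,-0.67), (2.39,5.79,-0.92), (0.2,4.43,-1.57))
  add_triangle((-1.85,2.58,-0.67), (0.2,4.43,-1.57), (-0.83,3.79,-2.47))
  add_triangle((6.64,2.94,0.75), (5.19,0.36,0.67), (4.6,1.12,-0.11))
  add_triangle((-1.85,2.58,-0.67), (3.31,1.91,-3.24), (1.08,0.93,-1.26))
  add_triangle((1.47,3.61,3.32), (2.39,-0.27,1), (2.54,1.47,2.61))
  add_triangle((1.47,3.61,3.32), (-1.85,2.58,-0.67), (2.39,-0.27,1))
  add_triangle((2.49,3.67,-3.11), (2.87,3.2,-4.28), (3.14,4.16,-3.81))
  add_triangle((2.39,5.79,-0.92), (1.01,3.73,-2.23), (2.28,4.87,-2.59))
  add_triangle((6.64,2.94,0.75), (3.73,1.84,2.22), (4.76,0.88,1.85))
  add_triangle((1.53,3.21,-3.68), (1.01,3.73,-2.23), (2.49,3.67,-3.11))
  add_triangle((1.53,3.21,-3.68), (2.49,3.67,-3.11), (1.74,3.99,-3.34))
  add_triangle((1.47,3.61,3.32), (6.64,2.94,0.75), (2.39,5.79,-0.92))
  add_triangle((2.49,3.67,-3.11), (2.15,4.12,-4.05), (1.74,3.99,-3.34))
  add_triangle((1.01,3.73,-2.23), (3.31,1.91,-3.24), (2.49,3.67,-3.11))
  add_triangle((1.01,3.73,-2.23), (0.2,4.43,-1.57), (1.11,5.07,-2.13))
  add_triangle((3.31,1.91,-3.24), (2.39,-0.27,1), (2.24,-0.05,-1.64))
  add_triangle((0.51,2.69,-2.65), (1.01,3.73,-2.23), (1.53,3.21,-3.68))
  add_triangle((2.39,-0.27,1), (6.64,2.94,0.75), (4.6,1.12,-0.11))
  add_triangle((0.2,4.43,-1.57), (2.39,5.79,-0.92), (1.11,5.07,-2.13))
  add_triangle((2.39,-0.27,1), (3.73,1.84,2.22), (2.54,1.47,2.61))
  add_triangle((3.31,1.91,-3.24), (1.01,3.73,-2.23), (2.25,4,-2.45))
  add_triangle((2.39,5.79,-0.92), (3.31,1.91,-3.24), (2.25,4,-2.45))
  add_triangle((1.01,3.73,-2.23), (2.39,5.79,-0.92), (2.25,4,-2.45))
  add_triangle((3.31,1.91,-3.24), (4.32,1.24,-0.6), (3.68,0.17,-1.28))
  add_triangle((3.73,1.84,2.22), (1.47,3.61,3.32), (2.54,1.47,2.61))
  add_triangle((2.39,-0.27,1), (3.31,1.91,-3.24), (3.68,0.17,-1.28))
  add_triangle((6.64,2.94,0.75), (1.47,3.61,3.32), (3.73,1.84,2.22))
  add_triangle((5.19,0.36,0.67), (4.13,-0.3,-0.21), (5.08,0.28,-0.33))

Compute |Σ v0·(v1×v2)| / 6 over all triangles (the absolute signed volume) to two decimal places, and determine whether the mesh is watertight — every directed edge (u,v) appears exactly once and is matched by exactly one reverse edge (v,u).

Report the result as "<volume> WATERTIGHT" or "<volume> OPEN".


Per-triangle v0·(v1×v2)/6:
  t1: +2.1427
  t2: -1.6604
  t3: +0.0567
  t4: -1.0490
  t5: -1.3302
  t6: +1.7690
  t7: +0.7270
  t8: +1.3714
  t9: +2.7008
  t10: +0.2209
  t11: +0.5453
  t12: +0.6081
  t13: +0.1813
  t14: +1.3792
  t15: -0.0293
  t16: +18.3388
  t17: -0.1271
  t18: +3.2257
  t19: +10.9576
  t20: +0.7946
  t21: +0.5911
  t22: -1.1308
  t23: +1.2389
  t24: +2.0672
  t25: +0.6309
  t26: -0.1231
  t27: +0.4999
  t28: -0.1351
  t29: -0.9415
  t30: +0.6979
  t31: +2.0276
  t32: +1.8167
  t33: +1.4353
  t34: -0.0117
  t35: -0.4342
  t36: -2.3982
  t37: -0.1829
  t38: -1.3545
  t39: +2.7173
  t40: +1.2617
  t41: -0.5841
  t42: +20.4125
  t43: +0.3467
  t44: -0.3614
  t45: +0.3837
  t46: +1.9706
  t47: +0.6670
  t48: -1.6661
  t49: +1.2600
  t50: +0.9323
  t51: +1.4203
  t52: +2.7180
  t53: +1.8736
  t54: +2.3056
  t55: +1.6397
  t56: -1.4862
  t57: +5.2325
  t58: +0.4536
Σ = +86.6139 → |volume| = 86.61

Directed edges: 174 total, each appears once with its reverse present → watertight.

86.61 WATERTIGHT


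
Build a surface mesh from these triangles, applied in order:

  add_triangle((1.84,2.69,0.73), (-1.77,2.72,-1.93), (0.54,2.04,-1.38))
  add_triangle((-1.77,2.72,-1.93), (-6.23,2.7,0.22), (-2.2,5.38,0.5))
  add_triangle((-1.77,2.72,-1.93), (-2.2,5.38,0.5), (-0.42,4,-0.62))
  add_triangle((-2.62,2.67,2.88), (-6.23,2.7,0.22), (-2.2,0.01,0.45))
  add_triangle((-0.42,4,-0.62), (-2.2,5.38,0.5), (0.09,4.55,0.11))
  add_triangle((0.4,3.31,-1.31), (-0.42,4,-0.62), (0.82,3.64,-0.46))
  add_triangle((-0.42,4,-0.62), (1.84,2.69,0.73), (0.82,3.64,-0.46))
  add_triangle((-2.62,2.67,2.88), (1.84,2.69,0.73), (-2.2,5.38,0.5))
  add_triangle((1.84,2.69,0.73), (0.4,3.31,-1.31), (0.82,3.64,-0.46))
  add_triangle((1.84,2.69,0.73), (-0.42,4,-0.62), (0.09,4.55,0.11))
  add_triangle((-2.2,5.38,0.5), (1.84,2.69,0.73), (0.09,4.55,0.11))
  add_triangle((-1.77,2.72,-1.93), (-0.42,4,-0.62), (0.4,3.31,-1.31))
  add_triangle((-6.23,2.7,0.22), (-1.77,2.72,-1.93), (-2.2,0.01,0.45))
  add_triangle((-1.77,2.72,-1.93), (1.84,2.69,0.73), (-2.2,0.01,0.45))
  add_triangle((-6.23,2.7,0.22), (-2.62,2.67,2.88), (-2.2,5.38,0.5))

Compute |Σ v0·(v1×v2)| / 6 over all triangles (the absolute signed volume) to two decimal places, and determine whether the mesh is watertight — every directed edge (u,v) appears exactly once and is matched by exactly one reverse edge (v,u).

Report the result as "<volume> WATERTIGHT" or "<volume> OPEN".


Per-triangle v0·(v1×v2)/6:
  t1: -2.1241
  t2: +10.0144
  t3: +2.9643
  t4: +3.3239
  t5: +1.3936
  t6: +0.6907
  t7: +0.7718
  t8: +7.5958
  t9: +0.4432
  t10: +0.7194
  t11: +1.6643
  t12: +1.5404
  t13: +1.1969
  t14: -3.3679
  t15: +12.1390
Σ = +38.9657 → |volume| = 38.97

Directed edges: 45 total; 7 unmatched, e.g. (-1.77,2.72,-1.93)→(0.54,2.04,-1.38) → open.

38.97 OPEN


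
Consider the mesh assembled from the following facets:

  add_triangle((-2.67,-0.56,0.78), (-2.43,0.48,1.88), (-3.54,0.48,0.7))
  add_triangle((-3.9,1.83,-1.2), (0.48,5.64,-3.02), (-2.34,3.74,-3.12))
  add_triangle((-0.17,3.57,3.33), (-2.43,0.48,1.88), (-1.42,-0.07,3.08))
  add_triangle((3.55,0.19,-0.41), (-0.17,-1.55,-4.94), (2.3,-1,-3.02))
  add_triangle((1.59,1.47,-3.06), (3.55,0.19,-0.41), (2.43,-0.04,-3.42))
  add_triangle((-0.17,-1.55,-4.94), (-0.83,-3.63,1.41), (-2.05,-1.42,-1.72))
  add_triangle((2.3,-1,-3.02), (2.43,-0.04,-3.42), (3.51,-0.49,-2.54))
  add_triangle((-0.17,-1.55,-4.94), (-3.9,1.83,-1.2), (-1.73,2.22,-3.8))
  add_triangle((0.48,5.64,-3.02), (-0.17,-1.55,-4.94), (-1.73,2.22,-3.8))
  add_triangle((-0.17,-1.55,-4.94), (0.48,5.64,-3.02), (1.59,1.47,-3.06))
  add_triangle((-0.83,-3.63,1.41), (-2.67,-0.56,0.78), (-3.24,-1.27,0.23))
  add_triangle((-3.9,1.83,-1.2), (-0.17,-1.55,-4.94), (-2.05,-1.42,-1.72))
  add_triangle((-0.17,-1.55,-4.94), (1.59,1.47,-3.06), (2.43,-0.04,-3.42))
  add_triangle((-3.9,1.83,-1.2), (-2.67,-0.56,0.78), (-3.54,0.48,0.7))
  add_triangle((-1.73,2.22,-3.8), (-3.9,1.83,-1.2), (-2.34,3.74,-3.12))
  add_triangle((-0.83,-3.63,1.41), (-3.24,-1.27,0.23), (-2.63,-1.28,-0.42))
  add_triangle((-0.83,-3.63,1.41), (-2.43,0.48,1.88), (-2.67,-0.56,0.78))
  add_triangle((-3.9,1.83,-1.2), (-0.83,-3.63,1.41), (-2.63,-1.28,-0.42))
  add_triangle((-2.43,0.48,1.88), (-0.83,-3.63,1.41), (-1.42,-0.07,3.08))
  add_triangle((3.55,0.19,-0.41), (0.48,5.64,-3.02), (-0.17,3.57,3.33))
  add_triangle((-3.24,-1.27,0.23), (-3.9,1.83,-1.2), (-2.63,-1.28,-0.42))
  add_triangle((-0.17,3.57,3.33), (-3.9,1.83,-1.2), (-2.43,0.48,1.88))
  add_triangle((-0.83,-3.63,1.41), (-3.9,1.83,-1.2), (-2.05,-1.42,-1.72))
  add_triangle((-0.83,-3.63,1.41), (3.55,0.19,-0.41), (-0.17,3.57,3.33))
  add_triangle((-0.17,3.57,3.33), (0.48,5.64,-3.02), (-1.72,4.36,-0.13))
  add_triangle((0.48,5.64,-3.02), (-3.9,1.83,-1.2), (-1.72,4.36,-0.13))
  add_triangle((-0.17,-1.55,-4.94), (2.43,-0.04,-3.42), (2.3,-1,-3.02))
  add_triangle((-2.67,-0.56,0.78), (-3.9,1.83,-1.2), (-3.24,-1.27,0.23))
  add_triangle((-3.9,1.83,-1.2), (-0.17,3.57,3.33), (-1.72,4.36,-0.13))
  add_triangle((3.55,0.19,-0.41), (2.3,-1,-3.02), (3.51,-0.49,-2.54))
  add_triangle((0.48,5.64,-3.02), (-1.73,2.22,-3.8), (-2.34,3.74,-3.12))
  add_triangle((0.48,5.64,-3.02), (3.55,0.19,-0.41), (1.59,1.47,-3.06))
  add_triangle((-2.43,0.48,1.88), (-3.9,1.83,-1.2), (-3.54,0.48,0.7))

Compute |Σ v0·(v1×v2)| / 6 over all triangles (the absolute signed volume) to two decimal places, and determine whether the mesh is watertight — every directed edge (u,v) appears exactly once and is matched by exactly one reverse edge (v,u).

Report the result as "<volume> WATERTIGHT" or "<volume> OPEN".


Per-triangle v0·(v1×v2)/6:
  t1: +0.7837
  t2: +3.7099
  t3: +3.2919
  t4: -0.7845
  t5: +2.8618
  t6: +6.0383
  t7: +0.8972
  t8: +7.9356
  t9: +10.3144
  t10: +8.0266
  t11: +1.4087
  t12: +6.4135
  t13: +3.6555
  t14: +0.8788
  t15: +3.4148
  t16: +1.2644
  t17: +2.3137
  t18: -1.7046
  t19: +2.9355
  t20: +17.2742
  t21: +1.2990
  t22: +7.4128
  t23: +5.4242
  t24: +9.8057
  t25: +9.3209
  t26: +8.8375
  t27: +2.1547
  t28: +1.4590
  t29: +6.9054
  t30: +0.3138
  t31: +4.5095
  t32: +7.1256
  t33: +1.2494
Σ = +146.7469 → |volume| = 146.75

Directed edges: 99 total; 9 unmatched, e.g. (-1.42,-0.07,3.08)→(-0.17,3.57,3.33) → open.

146.75 OPEN


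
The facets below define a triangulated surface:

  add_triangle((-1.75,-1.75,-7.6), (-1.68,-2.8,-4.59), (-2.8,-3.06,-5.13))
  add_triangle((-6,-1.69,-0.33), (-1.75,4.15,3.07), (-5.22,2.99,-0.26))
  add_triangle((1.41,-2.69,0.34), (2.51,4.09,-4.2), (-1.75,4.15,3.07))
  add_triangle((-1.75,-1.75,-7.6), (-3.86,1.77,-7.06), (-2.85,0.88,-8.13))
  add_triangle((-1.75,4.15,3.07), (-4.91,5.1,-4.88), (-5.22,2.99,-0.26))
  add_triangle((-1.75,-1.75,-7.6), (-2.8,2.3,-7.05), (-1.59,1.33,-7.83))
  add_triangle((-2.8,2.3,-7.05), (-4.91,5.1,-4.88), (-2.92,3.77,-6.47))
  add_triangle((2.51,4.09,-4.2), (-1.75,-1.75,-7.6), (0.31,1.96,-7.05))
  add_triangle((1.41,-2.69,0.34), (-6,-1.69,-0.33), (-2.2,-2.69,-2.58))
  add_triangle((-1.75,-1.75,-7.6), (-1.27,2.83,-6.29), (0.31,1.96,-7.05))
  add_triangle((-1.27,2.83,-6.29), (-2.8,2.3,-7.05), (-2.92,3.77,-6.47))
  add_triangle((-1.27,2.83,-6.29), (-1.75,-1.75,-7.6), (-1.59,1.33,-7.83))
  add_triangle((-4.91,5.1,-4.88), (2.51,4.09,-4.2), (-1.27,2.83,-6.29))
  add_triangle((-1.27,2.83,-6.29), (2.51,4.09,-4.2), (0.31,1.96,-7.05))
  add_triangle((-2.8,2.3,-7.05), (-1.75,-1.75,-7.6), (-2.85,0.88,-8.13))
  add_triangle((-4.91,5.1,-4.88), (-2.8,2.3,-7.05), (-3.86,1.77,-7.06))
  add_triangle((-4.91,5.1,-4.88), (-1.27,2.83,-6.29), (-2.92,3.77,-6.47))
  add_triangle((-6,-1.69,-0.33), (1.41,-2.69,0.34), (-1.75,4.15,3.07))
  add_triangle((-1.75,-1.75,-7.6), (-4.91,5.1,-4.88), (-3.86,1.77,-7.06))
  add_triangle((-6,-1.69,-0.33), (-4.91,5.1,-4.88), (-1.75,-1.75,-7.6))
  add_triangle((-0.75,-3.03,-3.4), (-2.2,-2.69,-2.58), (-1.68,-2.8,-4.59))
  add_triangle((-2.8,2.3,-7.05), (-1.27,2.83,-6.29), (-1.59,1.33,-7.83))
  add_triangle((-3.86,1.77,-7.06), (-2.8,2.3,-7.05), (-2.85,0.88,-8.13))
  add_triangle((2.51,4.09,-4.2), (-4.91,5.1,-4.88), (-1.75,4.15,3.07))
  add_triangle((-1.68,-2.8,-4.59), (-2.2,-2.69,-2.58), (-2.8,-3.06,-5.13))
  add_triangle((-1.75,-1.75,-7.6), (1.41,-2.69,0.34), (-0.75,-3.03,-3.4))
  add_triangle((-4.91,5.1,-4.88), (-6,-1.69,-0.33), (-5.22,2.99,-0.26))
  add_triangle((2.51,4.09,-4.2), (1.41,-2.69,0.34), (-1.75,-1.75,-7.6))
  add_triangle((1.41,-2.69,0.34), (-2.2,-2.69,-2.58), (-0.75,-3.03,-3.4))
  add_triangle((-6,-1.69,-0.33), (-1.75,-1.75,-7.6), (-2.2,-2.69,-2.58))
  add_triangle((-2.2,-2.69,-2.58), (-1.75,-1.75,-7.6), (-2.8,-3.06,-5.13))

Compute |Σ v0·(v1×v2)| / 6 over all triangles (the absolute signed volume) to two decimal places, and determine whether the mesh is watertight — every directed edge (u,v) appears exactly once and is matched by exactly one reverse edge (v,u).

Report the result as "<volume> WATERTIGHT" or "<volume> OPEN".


Per-triangle v0·(v1×v2)/6:
  t1: +2.0913
  t2: +13.9966
  t3: +8.2021
  t4: +3.5824
  t5: +18.9771
  t6: +5.7277
  t7: +4.3498
  t8: +3.3979
  t9: +8.1347
  t10: +9.6678
  t11: +2.7146
  t12: -0.4463
  t13: +19.2774
  t14: +8.2649
  t15: +0.7584
  t16: +6.2149
  t17: +1.3789
  t18: +10.9932
  t19: -1.3285
  t20: +54.4418
  t21: +1.3404
  t22: +3.1562
  t23: +2.4366
  t24: +39.1347
  t25: +0.8542
  t26: +3.6751
  t27: +20.7374
  t28: +20.7230
  t29: +3.0616
  t30: +12.4441
  t31: -0.4758
Σ = +287.4842 → |volume| = 287.48

Directed edges: 93 total; 3 unmatched, e.g. (-1.75,-1.75,-7.6)→(-1.68,-2.8,-4.59) → open.

287.48 OPEN


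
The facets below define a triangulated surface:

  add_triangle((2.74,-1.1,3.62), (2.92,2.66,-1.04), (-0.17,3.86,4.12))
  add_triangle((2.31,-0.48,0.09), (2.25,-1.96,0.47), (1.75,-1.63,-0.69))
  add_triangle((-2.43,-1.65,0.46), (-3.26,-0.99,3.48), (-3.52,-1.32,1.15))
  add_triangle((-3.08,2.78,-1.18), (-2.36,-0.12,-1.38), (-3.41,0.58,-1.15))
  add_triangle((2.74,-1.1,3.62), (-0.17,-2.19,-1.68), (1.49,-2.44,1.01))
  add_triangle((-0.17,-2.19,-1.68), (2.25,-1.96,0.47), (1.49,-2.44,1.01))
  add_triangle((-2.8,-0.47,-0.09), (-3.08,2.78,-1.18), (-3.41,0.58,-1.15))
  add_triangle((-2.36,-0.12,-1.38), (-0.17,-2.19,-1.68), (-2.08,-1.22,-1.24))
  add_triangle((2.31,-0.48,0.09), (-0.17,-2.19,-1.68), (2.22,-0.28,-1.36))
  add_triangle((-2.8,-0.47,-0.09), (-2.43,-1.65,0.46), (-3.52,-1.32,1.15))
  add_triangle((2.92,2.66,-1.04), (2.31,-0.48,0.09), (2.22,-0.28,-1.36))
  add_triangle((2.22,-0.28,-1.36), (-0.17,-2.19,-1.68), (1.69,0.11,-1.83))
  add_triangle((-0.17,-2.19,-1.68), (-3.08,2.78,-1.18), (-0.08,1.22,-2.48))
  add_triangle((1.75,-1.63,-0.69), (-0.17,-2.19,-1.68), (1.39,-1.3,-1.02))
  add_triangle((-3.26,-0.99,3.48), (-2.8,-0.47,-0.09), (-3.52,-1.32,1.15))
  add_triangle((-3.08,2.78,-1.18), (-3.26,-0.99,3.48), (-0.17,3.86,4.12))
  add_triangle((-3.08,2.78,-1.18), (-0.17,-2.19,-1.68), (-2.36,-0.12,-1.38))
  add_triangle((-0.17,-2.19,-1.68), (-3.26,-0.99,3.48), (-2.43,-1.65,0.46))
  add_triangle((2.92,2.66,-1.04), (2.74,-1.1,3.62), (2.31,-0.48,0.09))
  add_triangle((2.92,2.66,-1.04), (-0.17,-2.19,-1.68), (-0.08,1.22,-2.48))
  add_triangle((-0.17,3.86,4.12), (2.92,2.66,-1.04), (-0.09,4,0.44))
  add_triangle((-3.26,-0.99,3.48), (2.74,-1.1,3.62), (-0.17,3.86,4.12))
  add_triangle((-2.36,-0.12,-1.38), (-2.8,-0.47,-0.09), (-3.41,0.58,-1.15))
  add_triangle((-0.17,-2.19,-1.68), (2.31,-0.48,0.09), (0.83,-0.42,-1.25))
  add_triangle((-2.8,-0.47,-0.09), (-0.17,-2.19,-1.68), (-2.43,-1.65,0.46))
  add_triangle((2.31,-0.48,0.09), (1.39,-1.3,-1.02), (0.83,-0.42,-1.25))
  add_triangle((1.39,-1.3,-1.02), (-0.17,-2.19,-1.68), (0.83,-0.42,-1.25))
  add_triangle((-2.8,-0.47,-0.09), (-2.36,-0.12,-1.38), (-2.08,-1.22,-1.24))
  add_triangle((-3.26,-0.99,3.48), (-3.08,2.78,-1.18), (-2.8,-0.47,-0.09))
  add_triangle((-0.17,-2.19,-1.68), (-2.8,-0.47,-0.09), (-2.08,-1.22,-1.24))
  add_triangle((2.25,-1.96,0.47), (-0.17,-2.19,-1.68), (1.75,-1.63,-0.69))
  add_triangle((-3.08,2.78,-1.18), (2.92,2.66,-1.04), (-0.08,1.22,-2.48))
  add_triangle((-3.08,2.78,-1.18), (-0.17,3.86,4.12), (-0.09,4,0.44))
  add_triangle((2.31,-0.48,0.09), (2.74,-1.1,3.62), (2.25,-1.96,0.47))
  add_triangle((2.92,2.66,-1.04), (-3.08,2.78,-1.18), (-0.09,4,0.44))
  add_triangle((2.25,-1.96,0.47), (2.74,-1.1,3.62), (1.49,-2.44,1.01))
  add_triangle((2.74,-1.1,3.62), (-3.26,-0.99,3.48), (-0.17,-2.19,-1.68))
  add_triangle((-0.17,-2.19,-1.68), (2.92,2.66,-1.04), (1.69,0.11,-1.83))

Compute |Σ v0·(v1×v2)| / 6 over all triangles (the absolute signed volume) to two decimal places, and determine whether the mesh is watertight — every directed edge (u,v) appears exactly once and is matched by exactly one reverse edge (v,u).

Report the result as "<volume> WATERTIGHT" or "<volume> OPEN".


125.37 OPEN

Per-triangle v0·(v1×v2)/6:
  t1: +16.0842
  t2: +0.6221
  t3: +1.0011
  t4: +0.7908
  t5: -0.2356
  t6: +1.3169
  t7: +1.0194
  t8: +0.6724
  t9: +1.3561
  t10: +0.5491
  t11: +1.7387
  t12: +0.8636
  t13: +3.8980
  t14: +0.3205
  t15: +0.9588
  t16: +17.4462
  t17: +1.2929
  t18: +1.5569
  t19: +4.1829
  t20: +3.5796
  t21: +7.2673
  t22: +18.0445
  t23: +0.5673
  t24: -0.9392
  t25: +1.5134
  t26: +0.3968
  t27: +0.4977
  t28: +0.6812
  t29: +5.2922
  t30: +0.5028
  t31: +0.8604
  t32: +5.3864
  t33: +7.5162
  t34: +1.9406
  t35: +5.6323
  t36: +1.6424
  t37: +9.5583
  t38: -0.0054
Σ = +125.3698 → |volume| = 125.37

Directed edges: 114 total; 6 unmatched, e.g. (1.75,-1.63,-0.69)→(2.31,-0.48,0.09) → open.


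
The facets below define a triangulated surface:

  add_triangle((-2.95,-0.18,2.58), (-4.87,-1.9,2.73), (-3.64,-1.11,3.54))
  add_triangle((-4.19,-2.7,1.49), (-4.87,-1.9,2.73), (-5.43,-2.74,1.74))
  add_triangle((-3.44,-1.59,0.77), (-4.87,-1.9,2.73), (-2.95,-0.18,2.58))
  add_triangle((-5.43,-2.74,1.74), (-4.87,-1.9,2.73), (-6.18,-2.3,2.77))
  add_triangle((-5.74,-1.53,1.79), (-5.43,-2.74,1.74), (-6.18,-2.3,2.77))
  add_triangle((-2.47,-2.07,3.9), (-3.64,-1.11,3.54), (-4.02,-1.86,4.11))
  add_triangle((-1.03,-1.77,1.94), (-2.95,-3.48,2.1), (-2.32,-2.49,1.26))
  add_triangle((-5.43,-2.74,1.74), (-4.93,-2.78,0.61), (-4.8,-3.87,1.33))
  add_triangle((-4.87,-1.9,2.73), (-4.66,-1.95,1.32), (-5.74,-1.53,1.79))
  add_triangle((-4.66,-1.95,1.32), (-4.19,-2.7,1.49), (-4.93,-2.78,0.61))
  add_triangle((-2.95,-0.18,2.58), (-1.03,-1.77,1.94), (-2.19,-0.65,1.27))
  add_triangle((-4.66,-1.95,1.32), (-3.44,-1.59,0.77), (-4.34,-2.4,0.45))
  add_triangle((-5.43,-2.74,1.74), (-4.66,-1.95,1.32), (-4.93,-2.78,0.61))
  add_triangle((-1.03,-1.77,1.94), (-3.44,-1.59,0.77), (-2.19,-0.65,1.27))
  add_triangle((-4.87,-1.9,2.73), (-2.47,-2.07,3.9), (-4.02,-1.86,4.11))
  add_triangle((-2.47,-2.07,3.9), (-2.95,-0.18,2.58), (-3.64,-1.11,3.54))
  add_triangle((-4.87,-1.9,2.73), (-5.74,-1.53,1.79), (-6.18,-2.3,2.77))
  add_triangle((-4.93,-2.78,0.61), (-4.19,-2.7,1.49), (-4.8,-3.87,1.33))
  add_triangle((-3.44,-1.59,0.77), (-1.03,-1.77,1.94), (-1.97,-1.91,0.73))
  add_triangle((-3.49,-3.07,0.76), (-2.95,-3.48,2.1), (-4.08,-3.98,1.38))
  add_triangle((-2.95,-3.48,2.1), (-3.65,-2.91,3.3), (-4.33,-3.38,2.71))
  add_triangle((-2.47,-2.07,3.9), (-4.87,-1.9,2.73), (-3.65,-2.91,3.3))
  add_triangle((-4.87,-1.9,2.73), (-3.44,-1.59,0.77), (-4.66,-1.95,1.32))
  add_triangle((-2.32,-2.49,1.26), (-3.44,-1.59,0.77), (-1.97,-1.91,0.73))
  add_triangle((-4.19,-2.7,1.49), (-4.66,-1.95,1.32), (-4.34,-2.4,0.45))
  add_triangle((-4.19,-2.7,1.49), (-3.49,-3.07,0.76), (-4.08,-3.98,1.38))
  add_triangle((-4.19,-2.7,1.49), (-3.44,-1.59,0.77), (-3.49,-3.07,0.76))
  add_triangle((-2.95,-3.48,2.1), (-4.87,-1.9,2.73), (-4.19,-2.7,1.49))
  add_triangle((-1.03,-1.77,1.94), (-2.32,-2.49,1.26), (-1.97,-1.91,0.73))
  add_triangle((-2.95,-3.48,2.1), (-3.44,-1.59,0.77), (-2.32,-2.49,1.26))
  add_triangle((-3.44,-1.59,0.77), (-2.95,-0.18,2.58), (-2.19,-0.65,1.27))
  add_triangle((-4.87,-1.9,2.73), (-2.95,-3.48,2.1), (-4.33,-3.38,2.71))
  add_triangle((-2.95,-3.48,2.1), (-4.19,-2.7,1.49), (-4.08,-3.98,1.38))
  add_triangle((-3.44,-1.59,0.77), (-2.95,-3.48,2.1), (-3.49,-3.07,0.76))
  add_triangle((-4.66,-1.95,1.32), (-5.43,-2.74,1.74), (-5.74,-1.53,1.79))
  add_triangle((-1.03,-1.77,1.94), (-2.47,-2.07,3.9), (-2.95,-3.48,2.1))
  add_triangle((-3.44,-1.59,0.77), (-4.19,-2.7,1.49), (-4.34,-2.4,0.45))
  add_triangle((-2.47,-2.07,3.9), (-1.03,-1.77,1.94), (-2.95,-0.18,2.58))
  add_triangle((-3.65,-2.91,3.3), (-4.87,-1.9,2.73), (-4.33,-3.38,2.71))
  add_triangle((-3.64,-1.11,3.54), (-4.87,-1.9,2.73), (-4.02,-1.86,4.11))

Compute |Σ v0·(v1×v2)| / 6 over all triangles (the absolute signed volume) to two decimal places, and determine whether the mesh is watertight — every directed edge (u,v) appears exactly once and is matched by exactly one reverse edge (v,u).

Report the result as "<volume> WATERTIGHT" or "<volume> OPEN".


Per-triangle v0·(v1×v2)/6:
  t1: +0.9485
  t2: +0.6942
  t3: +0.7265
  t4: +0.4678
  t5: +1.0131
  t6: +0.4161
  t7: -0.0396
  t8: +1.2157
  t9: -0.8970
  t10: -0.7471
  t11: -0.8055
  t12: +0.0016
  t13: +0.3982
  t14: -0.9335
  t15: +1.0717
  t16: +0.4231
  t17: +0.2711
  t18: -0.7247
  t19: -0.7651
  t20: -0.0785
  t21: +0.8517
  t22: +1.9079
  t23: -0.1360
  t24: +0.1895
  t25: +0.7105
  t26: +0.4132
  t27: +0.4705
  t28: +2.0094
  t29: -0.0217
  t30: +0.2714
  t31: -0.1304
  t32: -0.0780
  t33: +1.0696
  t34: -1.2283
  t35: +0.1963
  t36: +1.0850
  t37: -0.3529
  t38: -0.4797
  t39: +1.3797
  t40: +0.8222
Σ = +11.6064 → |volume| = 11.61

Directed edges: 120 total; 6 unmatched, e.g. (-5.43,-2.74,1.74)→(-4.19,-2.7,1.49) → open.

11.61 OPEN


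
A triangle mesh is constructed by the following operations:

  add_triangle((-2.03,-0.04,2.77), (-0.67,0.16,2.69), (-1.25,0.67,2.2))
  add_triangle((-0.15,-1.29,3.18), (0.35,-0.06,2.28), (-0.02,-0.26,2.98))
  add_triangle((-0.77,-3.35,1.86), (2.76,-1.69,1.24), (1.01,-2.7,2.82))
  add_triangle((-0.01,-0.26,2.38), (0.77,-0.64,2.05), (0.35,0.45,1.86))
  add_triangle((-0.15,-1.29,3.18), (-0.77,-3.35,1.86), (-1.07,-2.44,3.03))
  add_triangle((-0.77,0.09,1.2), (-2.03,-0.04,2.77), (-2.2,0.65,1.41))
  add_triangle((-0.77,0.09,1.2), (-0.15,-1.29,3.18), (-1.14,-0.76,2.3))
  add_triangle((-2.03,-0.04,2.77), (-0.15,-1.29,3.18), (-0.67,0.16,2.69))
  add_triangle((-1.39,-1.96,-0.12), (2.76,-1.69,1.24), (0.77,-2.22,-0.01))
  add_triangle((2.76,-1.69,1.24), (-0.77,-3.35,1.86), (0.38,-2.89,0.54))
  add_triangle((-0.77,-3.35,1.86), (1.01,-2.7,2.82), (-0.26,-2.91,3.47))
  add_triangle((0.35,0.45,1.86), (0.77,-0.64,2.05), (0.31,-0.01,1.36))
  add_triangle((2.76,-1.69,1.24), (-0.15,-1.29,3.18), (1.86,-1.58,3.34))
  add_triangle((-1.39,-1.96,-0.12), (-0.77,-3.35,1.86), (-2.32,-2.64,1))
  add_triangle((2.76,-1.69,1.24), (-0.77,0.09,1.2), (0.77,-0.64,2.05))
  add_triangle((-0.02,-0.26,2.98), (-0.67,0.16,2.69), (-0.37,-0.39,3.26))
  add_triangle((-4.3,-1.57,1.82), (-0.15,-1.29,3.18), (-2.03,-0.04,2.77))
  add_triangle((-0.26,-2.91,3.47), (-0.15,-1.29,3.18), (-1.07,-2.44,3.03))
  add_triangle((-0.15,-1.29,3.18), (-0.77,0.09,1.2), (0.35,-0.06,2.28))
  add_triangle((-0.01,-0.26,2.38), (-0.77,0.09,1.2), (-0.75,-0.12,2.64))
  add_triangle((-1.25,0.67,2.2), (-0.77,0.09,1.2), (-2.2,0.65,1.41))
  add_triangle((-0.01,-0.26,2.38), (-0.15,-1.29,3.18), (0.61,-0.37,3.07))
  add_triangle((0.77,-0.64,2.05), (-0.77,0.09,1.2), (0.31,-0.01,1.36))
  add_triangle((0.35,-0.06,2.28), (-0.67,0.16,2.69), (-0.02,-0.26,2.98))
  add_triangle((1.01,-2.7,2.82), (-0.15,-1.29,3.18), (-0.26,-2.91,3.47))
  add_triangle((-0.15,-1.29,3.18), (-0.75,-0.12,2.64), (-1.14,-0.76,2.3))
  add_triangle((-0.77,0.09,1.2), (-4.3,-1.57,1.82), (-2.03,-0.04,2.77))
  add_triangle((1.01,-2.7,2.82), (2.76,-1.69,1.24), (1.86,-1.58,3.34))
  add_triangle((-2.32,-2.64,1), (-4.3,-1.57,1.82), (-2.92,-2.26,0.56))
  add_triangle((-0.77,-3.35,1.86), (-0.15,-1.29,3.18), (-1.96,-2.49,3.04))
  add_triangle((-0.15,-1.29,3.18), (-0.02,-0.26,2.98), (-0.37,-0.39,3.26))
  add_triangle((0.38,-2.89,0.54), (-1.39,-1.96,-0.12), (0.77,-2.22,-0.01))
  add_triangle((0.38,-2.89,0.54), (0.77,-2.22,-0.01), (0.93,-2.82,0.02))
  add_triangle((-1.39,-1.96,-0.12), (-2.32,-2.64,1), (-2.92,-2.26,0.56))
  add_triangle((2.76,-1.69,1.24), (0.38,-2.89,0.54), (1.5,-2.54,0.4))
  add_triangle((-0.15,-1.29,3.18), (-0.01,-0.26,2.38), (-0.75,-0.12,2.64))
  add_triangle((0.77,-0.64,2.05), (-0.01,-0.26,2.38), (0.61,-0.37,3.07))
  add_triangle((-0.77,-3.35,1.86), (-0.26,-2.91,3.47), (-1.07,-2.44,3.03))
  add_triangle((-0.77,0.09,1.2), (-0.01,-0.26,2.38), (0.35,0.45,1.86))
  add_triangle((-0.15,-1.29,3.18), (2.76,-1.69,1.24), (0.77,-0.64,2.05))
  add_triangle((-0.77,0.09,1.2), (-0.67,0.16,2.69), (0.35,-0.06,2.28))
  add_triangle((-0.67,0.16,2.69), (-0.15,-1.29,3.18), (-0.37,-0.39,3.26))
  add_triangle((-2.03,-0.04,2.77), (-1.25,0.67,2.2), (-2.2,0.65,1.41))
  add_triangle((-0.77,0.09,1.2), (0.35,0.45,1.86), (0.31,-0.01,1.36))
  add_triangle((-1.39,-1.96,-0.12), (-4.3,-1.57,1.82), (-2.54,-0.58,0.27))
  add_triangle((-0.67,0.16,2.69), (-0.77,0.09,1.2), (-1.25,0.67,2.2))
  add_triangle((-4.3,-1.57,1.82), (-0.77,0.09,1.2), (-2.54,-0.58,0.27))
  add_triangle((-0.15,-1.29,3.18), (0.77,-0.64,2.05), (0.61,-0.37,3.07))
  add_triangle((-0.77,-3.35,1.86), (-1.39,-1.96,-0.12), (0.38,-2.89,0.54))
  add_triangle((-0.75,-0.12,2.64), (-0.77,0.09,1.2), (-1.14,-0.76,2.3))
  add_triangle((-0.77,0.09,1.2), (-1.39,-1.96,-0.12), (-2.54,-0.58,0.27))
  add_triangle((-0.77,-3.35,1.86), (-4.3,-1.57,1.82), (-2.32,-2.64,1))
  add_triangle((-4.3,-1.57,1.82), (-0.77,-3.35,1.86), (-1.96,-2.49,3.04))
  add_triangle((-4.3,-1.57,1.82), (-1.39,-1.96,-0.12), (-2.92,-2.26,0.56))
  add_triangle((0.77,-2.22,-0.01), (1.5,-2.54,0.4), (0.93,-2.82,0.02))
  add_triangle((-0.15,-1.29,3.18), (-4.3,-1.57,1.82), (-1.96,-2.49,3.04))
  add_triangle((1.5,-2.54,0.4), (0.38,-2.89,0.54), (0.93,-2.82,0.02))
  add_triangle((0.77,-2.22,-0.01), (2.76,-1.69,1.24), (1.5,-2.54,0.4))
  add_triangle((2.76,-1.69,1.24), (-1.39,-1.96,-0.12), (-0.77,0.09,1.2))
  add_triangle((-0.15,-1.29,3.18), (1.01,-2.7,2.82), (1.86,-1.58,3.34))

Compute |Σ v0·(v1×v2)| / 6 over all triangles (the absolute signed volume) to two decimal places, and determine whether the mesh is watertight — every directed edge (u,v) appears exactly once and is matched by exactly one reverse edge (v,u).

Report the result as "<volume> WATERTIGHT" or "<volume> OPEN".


Per-triangle v0·(v1×v2)/6:
  t1: +0.3884
  t2: +0.1748
  t3: +2.0473
  t4: +0.2608
  t5: -0.8374
  t6: -0.0917
  t7: -0.2499
  t8: +0.9476
  t9: -0.8660
  t10: +2.0473
  t11: +1.3866
  t12: -0.0213
  t13: -0.9330
  t14: +0.9114
  t15: -0.1792
  t16: +0.1024
  t17: +3.2576
  t18: +0.6764
  t19: -0.4669
  t20: +0.0137
  t21: -0.1484
  t22: +0.2348
  t23: -0.1410
  t24: +0.1166
  t25: +0.9896
  t26: +0.4625
  t27: +0.0690
  t28: +1.9178
  t29: +0.8839
  t30: +2.0445
  t31: +0.1683
  t32: +0.4491
  t33: -0.0023
  t34: +0.3977
  t35: +0.6103
  t36: +0.2854
  t37: -0.0921
  t38: +0.9096
  t39: +0.2296
  t40: +0.8315
  t41: -0.0337
  t42: +0.1250
  t43: +0.4901
  t44: -0.1080
  t45: +1.0144
  t46: -0.1080
  t47: +0.4318
  t48: +0.3255
  t49: +1.2629
  t50: +0.1547
  t51: -0.7474
  t52: +1.9315
  t53: +2.9107
  t54: -0.0975
  t55: +0.0148
  t56: +2.0063
  t57: +0.2646
  t58: +0.0452
  t59: -1.9106
  t60: +1.5275
Σ = +28.2849 → |volume| = 28.28

Directed edges: 180 total, each appears once with its reverse present → watertight.

28.28 WATERTIGHT


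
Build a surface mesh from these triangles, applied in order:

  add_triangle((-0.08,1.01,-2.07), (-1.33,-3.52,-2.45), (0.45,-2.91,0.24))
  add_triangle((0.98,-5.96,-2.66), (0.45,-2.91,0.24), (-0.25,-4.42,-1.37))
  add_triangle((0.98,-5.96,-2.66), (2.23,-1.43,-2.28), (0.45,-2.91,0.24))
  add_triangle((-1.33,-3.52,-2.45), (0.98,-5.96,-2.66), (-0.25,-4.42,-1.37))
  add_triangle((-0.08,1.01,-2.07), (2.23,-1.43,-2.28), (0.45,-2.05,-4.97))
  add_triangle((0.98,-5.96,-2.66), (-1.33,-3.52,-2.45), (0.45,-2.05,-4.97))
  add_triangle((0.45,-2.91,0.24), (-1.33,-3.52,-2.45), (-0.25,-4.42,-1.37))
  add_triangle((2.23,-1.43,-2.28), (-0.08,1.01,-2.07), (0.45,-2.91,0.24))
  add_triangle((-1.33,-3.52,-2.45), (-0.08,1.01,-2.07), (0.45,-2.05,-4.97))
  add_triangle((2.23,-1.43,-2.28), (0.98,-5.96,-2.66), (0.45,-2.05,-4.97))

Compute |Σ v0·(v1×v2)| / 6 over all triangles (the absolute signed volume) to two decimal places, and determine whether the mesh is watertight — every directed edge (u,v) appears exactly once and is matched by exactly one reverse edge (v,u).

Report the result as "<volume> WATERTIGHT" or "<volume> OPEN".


Per-triangle v0·(v1×v2)/6:
  t1: -1.9073
  t2: +1.4760
  t3: +3.0027
  t4: +1.9956
  t5: +3.0157
  t6: +7.7873
  t7: +0.3361
  t8: -1.8470
  t9: +2.9517
  t10: +7.8512
Σ = +24.6619 → |volume| = 24.66

Directed edges: 30 total, each appears once with its reverse present → watertight.

24.66 WATERTIGHT


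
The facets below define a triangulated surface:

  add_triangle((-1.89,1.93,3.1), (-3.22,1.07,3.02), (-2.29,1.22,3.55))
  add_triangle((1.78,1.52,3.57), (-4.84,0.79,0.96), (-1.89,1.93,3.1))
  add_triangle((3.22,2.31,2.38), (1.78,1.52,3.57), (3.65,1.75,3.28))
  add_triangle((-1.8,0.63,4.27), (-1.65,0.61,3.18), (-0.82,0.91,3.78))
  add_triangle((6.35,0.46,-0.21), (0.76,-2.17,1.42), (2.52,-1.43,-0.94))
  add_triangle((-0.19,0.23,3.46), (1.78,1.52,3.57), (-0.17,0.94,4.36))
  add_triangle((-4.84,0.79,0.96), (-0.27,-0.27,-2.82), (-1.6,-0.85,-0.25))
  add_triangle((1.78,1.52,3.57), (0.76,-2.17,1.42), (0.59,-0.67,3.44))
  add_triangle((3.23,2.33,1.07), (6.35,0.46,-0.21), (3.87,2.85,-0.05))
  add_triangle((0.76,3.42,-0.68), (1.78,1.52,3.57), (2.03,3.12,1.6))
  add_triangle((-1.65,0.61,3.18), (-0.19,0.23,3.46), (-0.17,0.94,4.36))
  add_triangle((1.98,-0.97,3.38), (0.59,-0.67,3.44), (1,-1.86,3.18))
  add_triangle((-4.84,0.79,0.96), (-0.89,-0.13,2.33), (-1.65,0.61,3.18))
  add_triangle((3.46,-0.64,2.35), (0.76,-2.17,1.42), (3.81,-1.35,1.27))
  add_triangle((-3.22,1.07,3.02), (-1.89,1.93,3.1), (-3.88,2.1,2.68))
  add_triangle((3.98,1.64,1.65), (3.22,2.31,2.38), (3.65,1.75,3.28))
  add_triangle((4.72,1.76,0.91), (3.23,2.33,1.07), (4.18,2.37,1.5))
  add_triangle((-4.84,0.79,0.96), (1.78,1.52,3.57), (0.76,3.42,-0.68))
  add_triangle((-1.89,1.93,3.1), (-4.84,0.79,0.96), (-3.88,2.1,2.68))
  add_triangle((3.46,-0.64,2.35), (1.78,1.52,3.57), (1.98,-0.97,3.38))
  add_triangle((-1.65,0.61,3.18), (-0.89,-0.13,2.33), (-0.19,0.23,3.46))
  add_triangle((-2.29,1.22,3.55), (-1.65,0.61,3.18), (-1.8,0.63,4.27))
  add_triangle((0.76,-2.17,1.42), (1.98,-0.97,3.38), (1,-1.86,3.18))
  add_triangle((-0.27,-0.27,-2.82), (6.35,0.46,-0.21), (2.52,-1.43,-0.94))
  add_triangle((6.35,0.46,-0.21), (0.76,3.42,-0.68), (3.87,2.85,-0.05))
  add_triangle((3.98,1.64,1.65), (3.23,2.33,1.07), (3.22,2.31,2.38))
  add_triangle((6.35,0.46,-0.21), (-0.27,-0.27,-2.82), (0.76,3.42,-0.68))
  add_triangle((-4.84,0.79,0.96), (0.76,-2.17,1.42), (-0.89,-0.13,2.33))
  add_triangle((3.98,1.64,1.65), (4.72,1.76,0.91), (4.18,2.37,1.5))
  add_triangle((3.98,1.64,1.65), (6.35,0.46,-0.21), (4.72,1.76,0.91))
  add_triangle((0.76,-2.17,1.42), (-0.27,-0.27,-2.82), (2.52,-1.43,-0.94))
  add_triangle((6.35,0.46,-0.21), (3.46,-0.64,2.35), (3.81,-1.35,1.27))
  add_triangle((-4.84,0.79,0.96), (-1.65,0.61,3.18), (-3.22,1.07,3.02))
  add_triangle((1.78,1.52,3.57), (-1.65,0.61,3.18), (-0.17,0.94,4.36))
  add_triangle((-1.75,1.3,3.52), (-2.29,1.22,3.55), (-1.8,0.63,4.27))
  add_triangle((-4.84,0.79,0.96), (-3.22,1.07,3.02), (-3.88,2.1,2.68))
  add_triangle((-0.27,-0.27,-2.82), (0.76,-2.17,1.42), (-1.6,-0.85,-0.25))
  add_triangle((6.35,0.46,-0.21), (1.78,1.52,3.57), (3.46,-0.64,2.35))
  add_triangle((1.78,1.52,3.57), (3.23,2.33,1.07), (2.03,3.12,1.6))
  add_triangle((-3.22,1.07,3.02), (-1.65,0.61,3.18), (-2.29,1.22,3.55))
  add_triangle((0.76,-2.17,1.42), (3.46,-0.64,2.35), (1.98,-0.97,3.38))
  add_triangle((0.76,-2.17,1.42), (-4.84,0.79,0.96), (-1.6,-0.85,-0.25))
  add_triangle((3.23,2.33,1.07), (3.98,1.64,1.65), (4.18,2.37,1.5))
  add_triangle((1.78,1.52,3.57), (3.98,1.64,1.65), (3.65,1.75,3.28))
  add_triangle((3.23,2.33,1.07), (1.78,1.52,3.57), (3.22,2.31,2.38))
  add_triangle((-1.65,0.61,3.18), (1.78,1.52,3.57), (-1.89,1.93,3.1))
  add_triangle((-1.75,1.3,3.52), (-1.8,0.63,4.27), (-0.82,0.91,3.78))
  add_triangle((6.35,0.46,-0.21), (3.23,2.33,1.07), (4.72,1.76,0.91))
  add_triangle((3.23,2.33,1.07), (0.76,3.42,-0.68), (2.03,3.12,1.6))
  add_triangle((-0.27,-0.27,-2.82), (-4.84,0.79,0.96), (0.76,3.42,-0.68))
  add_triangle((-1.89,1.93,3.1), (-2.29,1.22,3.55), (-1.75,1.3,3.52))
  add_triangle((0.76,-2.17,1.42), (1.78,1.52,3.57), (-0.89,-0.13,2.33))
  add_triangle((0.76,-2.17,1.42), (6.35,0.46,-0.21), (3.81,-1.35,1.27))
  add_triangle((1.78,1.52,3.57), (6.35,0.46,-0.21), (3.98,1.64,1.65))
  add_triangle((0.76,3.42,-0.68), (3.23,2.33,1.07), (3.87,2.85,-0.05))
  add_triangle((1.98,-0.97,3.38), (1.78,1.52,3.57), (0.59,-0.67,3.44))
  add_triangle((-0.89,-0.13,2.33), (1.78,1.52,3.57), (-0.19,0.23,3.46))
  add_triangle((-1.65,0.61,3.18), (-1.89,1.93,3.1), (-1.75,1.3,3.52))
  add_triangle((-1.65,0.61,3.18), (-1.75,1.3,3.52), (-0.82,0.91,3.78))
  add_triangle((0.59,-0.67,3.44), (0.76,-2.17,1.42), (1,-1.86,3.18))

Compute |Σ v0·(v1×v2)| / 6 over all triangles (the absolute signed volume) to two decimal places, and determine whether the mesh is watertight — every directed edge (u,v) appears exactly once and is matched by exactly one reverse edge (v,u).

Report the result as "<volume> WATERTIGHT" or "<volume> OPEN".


Per-triangle v0·(v1×v2)/6:
  t1: +0.6528
  t2: -1.1514
  t3: +1.1266
  t4: -0.1551
  t5: +4.4836
  t6: +0.6895
  t7: +2.4319
  t8: -1.9236
  t9: +3.0274
  t10: +1.1250
  t11: +0.5691
  t12: +0.9148
  t13: +1.2253
  t14: +1.8784
  t15: +1.2476
  t16: +0.9817
  t17: +0.3291
  t18: +11.9885
  t19: -0.7253
  t20: +2.9924
  t21: +0.4176
  t22: +0.0738
  t23: +0.8183
  t24: +4.6008
  t25: +2.0587
  t26: +0.8681
  t27: +10.2480
  t28: +3.2053
  t29: +0.4782
  t30: +1.1488
  t31: +2.4357
  t32: +2.9250
  t33: +0.5984
  t34: +0.7266
  t35: +0.3090
  t36: +1.9784
  t37: +1.9504
  t38: +7.0487
  t39: +2.5385
  t40: +0.3557
  t41: +2.0671
  t42: +2.3443
  t43: +0.0388
  t44: -0.4597
  t45: +0.1873
  t46: +2.6954
  t47: +0.4964
  t48: +0.5987
  t49: +2.2644
  t50: +8.3492
  t51: +0.2605
  t52: +3.4219
  t53: +0.8005
  t54: +2.5683
  t55: +2.0300
  t56: +1.9872
  t57: -0.2390
  t58: -0.1473
  t59: -0.3704
  t60: +0.1261
Σ = +105.5121 → |volume| = 105.51

Directed edges: 180 total, each appears once with its reverse present → watertight.

105.51 WATERTIGHT
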